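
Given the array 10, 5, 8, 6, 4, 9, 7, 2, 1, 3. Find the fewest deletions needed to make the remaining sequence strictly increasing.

Fewest deletions = n − (longest strictly increasing subsequence).
Patience tails:
10 → extends → [10]
5 → replaces 10 → [5]
8 → extends → [5, 8]
6 → replaces 8 → [5, 6]
4 → replaces 5 → [4, 6]
9 → extends → [4, 6, 9]
7 → replaces 9 → [4, 6, 7]
2 → replaces 4 → [2, 6, 7]
1 → replaces 2 → [1, 6, 7]
3 → replaces 6 → [1, 3, 7]
Longest strictly increasing subsequence has length 3, so deletions = 10 − 3 = 7.

7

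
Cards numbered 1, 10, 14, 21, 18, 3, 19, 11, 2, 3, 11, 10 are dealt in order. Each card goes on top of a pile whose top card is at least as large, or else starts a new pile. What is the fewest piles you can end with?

5

Place each on the leftmost legal pile:
1 → new pile 1 (tops now [1])
10 → new pile 2 (tops now [1, 10])
14 → new pile 3 (tops now [1, 10, 14])
21 → new pile 4 (tops now [1, 10, 14, 21])
18 → pile 4 (tops now [1, 10, 14, 18])
3 → pile 2 (tops now [1, 3, 14, 18])
19 → new pile 5 (tops now [1, 3, 14, 18, 19])
11 → pile 3 (tops now [1, 3, 11, 18, 19])
2 → pile 2 (tops now [1, 2, 11, 18, 19])
3 → pile 3 (tops now [1, 2, 3, 18, 19])
11 → pile 4 (tops now [1, 2, 3, 11, 19])
10 → pile 4 (tops now [1, 2, 3, 10, 19])
Five piles.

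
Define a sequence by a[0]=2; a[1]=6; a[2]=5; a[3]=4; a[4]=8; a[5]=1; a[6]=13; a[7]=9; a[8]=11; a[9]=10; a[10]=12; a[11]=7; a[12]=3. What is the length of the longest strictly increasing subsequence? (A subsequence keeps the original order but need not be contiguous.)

Track the smallest tail for each achievable length (strict):
2 → extends → [2]
6 → extends → [2, 6]
5 → replaces 6 → [2, 5]
4 → replaces 5 → [2, 4]
8 → extends → [2, 4, 8]
1 → replaces 2 → [1, 4, 8]
13 → extends → [1, 4, 8, 13]
9 → replaces 13 → [1, 4, 8, 9]
11 → extends → [1, 4, 8, 9, 11]
10 → replaces 11 → [1, 4, 8, 9, 10]
12 → extends → [1, 4, 8, 9, 10, 12]
7 → replaces 8 → [1, 4, 7, 9, 10, 12]
3 → replaces 4 → [1, 3, 7, 9, 10, 12]
Six tails, so the longest strictly increasing subsequence has length 6 (e.g. 2, 6, 8, 9, 11, 12).

6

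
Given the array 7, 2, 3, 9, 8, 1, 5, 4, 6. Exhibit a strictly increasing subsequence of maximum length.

2, 3, 5, 6

Patience tails give the LIS length; then backtrack through the dp parents:
7 → extends → [7]
2 → replaces 7 → [2]
3 → extends → [2, 3]
9 → extends → [2, 3, 9]
8 → replaces 9 → [2, 3, 8]
1 → replaces 2 → [1, 3, 8]
5 → replaces 8 → [1, 3, 5]
4 → replaces 5 → [1, 3, 4]
6 → extends → [1, 3, 4, 6]
Length 4; one witness is 2, 3, 5, 6.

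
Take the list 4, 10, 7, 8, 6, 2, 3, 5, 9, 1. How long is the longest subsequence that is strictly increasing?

Let dp[i] be the length of the longest such subsequence ending at index i:
i:      1  2  3  4  5  6  7  8  9 10
a[i]:   4 10  7  8  6  2  3  5  9  1
dp:     1  2  2  3  2  1  2  3  4  1
Maximum dp value is 4.

4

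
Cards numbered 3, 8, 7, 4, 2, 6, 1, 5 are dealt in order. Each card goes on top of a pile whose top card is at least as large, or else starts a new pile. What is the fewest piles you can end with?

3

Place each on the leftmost legal pile:
3 → new pile 1 (tops now [3])
8 → new pile 2 (tops now [3, 8])
7 → pile 2 (tops now [3, 7])
4 → pile 2 (tops now [3, 4])
2 → pile 1 (tops now [2, 4])
6 → new pile 3 (tops now [2, 4, 6])
1 → pile 1 (tops now [1, 4, 6])
5 → pile 3 (tops now [1, 4, 5])
Three piles.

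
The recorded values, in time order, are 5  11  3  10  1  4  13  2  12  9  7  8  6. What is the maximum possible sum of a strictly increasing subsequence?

Let S[i] be the best sum of a strictly increasing subsequence ending at i:
i:      1  2  3  4  5  6  7  8  9 10 11 12 13
a[i]:   5 11  3 10  1  4 13  2 12  9  7  8  6
S:      5 16  3 15  1  7 29  3 28 16 14 22 13
Maximum is 29 (e.g. 5 + 11 + 13).

29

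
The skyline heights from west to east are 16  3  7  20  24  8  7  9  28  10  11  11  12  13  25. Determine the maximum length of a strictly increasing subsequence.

9

Let dp[i] be the length of the longest such subsequence ending at index i:
i:      1  2  3  4  5  6  7  8  9 10 11 12 13 14 15
a[i]:  16  3  7 20 24  8  7  9 28 10 11 11 12 13 25
dp:     1  1  2  3  4  3  2  4  5  5  6  6  7  8  9
Maximum dp value is 9.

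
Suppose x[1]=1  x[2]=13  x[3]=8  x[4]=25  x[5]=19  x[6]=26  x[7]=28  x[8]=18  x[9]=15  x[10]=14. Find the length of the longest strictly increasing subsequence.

Track the smallest tail for each achievable length (strict):
1 → extends → [1]
13 → extends → [1, 13]
8 → replaces 13 → [1, 8]
25 → extends → [1, 8, 25]
19 → replaces 25 → [1, 8, 19]
26 → extends → [1, 8, 19, 26]
28 → extends → [1, 8, 19, 26, 28]
18 → replaces 19 → [1, 8, 18, 26, 28]
15 → replaces 18 → [1, 8, 15, 26, 28]
14 → replaces 15 → [1, 8, 14, 26, 28]
Five tails, so the longest strictly increasing subsequence has length 5 (e.g. 1, 13, 25, 26, 28).

5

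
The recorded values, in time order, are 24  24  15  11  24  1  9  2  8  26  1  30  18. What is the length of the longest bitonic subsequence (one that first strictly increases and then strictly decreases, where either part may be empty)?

inc[i] = longest strictly increasing subsequence ending at i; dec[i] = longest strictly decreasing subsequence starting at i:
i:      1  2  3  4  5  6  7  8  9 10 11 12 13
a[i]:  24 24 15 11 24  1  9  2  8 26  1 30 18
inc:    1  1  1  1  2  1  2  2  3  4  1  5  4
dec:    6  6  5  4  4  1  3  2  2  2  1  2  1
Best peak at i=1 (value 24): inc=1, dec=6, length 1+6−1 = 6.

6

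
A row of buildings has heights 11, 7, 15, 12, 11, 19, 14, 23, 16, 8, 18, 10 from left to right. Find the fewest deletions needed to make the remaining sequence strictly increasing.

Fewest deletions = n − (longest strictly increasing subsequence).
Patience tails:
11 → extends → [11]
7 → replaces 11 → [7]
15 → extends → [7, 15]
12 → replaces 15 → [7, 12]
11 → replaces 12 → [7, 11]
19 → extends → [7, 11, 19]
14 → replaces 19 → [7, 11, 14]
23 → extends → [7, 11, 14, 23]
16 → replaces 23 → [7, 11, 14, 16]
8 → replaces 11 → [7, 8, 14, 16]
18 → extends → [7, 8, 14, 16, 18]
10 → replaces 14 → [7, 8, 10, 16, 18]
Longest strictly increasing subsequence has length 5, so deletions = 12 − 5 = 7.

7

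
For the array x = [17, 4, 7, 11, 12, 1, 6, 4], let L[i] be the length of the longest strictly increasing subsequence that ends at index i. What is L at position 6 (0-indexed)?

2

dp[i] = 1 + max{dp[j] : j<i, x[j]<x[i]} (or 1 if no such j):
i:      0  1  2  3  4  5  6  7
x[i]:  17  4  7 11 12  1  6  4
dp:     1  1  2  3  4  1  2  2
At index 6 the value is 2.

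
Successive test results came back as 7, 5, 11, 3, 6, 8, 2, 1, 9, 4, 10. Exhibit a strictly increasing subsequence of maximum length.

Patience tails give the LIS length; then backtrack through the dp parents:
7 → extends → [7]
5 → replaces 7 → [5]
11 → extends → [5, 11]
3 → replaces 5 → [3, 11]
6 → replaces 11 → [3, 6]
8 → extends → [3, 6, 8]
2 → replaces 3 → [2, 6, 8]
1 → replaces 2 → [1, 6, 8]
9 → extends → [1, 6, 8, 9]
4 → replaces 6 → [1, 4, 8, 9]
10 → extends → [1, 4, 8, 9, 10]
Length 5; one witness is 5, 6, 8, 9, 10.

5, 6, 8, 9, 10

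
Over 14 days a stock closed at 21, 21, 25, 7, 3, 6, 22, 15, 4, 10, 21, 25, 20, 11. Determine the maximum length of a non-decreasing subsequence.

5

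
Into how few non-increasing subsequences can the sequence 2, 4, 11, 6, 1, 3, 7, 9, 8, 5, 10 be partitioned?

Place each on the leftmost legal pile:
2 → new pile 1 (tops now [2])
4 → new pile 2 (tops now [2, 4])
11 → new pile 3 (tops now [2, 4, 11])
6 → pile 3 (tops now [2, 4, 6])
1 → pile 1 (tops now [1, 4, 6])
3 → pile 2 (tops now [1, 3, 6])
7 → new pile 4 (tops now [1, 3, 6, 7])
9 → new pile 5 (tops now [1, 3, 6, 7, 9])
8 → pile 5 (tops now [1, 3, 6, 7, 8])
5 → pile 3 (tops now [1, 3, 5, 7, 8])
10 → new pile 6 (tops now [1, 3, 5, 7, 8, 10])
Six piles.

6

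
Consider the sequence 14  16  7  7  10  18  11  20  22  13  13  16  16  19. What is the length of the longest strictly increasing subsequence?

Track the smallest tail for each achievable length (strict):
14 → extends → [14]
16 → extends → [14, 16]
7 → replaces 14 → [7, 16]
7 → already a tail → [7, 16]
10 → replaces 16 → [7, 10]
18 → extends → [7, 10, 18]
11 → replaces 18 → [7, 10, 11]
20 → extends → [7, 10, 11, 20]
22 → extends → [7, 10, 11, 20, 22]
13 → replaces 20 → [7, 10, 11, 13, 22]
13 → already a tail → [7, 10, 11, 13, 22]
16 → replaces 22 → [7, 10, 11, 13, 16]
16 → already a tail → [7, 10, 11, 13, 16]
19 → extends → [7, 10, 11, 13, 16, 19]
Six tails, so the longest strictly increasing subsequence has length 6 (e.g. 7, 10, 11, 13, 16, 19).

6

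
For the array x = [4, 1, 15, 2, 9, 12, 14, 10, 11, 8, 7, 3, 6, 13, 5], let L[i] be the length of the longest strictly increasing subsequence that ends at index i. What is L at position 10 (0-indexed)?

3

dp[i] = 1 + max{dp[j] : j<i, x[j]<x[i]} (or 1 if no such j):
i:      0  1  2  3  4  5  6  7  8  9 10 11 12 13 14
x[i]:   4  1 15  2  9 12 14 10 11  8  7  3  6 13  5
dp:     1  1  2  2  3  4  5  4  5  3  3  3  4  6  4
At index 10 the value is 3.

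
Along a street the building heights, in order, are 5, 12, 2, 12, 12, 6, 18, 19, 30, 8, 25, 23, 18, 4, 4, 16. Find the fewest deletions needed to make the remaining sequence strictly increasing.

Fewest deletions = n − (longest strictly increasing subsequence).
Patience tails:
5 → extends → [5]
12 → extends → [5, 12]
2 → replaces 5 → [2, 12]
12 → already a tail → [2, 12]
12 → already a tail → [2, 12]
6 → replaces 12 → [2, 6]
18 → extends → [2, 6, 18]
19 → extends → [2, 6, 18, 19]
30 → extends → [2, 6, 18, 19, 30]
8 → replaces 18 → [2, 6, 8, 19, 30]
25 → replaces 30 → [2, 6, 8, 19, 25]
23 → replaces 25 → [2, 6, 8, 19, 23]
18 → replaces 19 → [2, 6, 8, 18, 23]
4 → replaces 6 → [2, 4, 8, 18, 23]
4 → already a tail → [2, 4, 8, 18, 23]
16 → replaces 18 → [2, 4, 8, 16, 23]
Longest strictly increasing subsequence has length 5, so deletions = 16 − 5 = 11.

11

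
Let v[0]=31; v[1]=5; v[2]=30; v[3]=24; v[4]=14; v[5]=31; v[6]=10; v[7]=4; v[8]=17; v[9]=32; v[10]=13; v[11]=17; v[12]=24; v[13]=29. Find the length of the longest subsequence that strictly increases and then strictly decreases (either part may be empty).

inc[i] = longest strictly increasing subsequence ending at i; dec[i] = longest strictly decreasing subsequence starting at i:
i:      0  1  2  3  4  5  6  7  8  9 10 11 12 13
v[i]:  31  5 30 24 14 31 10  4 17 32 13 17 24 29
inc:    1  1  2  2  2  3  2  1  3  4  3  4  5  6
dec:    6  2  5  4  3  3  2  1  2  2  1  1  1  1
Best peak at i=0 (value 31): inc=1, dec=6, length 1+6−1 = 6.

6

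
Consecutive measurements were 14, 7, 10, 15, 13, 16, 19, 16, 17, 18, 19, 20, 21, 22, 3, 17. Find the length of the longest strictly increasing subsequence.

10

Track the smallest tail for each achievable length (strict):
14 → extends → [14]
7 → replaces 14 → [7]
10 → extends → [7, 10]
15 → extends → [7, 10, 15]
13 → replaces 15 → [7, 10, 13]
16 → extends → [7, 10, 13, 16]
19 → extends → [7, 10, 13, 16, 19]
16 → already a tail → [7, 10, 13, 16, 19]
17 → replaces 19 → [7, 10, 13, 16, 17]
18 → extends → [7, 10, 13, 16, 17, 18]
19 → extends → [7, 10, 13, 16, 17, 18, 19]
20 → extends → [7, 10, 13, 16, 17, 18, 19, 20]
21 → extends → [7, 10, 13, 16, 17, 18, 19, 20, 21]
22 → extends → [7, 10, 13, 16, 17, 18, 19, 20, 21, 22]
3 → replaces 7 → [3, 10, 13, 16, 17, 18, 19, 20, 21, 22]
17 → already a tail → [3, 10, 13, 16, 17, 18, 19, 20, 21, 22]
Ten tails, so the longest strictly increasing subsequence has length 10 (e.g. 7, 10, 15, 16, 17, 18, 19, 20, 21, 22).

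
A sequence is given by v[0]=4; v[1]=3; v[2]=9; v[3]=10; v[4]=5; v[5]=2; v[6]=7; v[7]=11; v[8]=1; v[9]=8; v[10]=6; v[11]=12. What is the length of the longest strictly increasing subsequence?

Track the smallest tail for each achievable length (strict):
4 → extends → [4]
3 → replaces 4 → [3]
9 → extends → [3, 9]
10 → extends → [3, 9, 10]
5 → replaces 9 → [3, 5, 10]
2 → replaces 3 → [2, 5, 10]
7 → replaces 10 → [2, 5, 7]
11 → extends → [2, 5, 7, 11]
1 → replaces 2 → [1, 5, 7, 11]
8 → replaces 11 → [1, 5, 7, 8]
6 → replaces 7 → [1, 5, 6, 8]
12 → extends → [1, 5, 6, 8, 12]
Five tails, so the longest strictly increasing subsequence has length 5 (e.g. 4, 9, 10, 11, 12).

5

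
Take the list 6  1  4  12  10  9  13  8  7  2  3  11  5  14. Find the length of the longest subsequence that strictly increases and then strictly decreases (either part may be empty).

inc[i] = longest strictly increasing subsequence ending at i; dec[i] = longest strictly decreasing subsequence starting at i:
i:      1  2  3  4  5  6  7  8  9 10 11 12 13 14
a[i]:   6  1  4 12 10  9 13  8  7  2  3 11  5 14
inc:    1  1  2  3  3  3  4  3  3  2  3  4  4  5
dec:    3  1  2  6  5  4  4  3  2  1  1  2  1  1
Best peak at i=4 (value 12): inc=3, dec=6, length 3+6−1 = 8.

8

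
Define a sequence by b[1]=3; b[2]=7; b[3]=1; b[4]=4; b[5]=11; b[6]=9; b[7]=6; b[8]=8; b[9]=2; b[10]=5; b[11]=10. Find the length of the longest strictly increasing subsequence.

Let dp[i] be the length of the longest such subsequence ending at index i:
i:      1  2  3  4  5  6  7  8  9 10 11
b[i]:   3  7  1  4 11  9  6  8  2  5 10
dp:     1  2  1  2  3  3  3  4  2  3  5
Maximum dp value is 5.

5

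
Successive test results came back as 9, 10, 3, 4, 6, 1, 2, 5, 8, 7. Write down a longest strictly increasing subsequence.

Patience tails give the LIS length; then backtrack through the dp parents:
9 → extends → [9]
10 → extends → [9, 10]
3 → replaces 9 → [3, 10]
4 → replaces 10 → [3, 4]
6 → extends → [3, 4, 6]
1 → replaces 3 → [1, 4, 6]
2 → replaces 4 → [1, 2, 6]
5 → replaces 6 → [1, 2, 5]
8 → extends → [1, 2, 5, 8]
7 → replaces 8 → [1, 2, 5, 7]
Length 4; one witness is 3, 4, 6, 8.

3, 4, 6, 8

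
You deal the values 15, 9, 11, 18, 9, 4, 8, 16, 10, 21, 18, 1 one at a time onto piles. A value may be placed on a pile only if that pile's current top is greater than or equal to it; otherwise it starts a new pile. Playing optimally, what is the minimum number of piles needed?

4

The minimum number of non-increasing subsequences covering a sequence equals the length of its longest strictly increasing subsequence.
LIS length is 4 (e.g. 9, 11, 18, 21), so 4 piles are needed.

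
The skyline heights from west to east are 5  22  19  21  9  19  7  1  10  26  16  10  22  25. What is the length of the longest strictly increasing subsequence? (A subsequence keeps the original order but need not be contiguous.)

Let dp[i] be the length of the longest such subsequence ending at index i:
i:      1  2  3  4  5  6  7  8  9 10 11 12 13 14
a[i]:   5 22 19 21  9 19  7  1 10 26 16 10 22 25
dp:     1  2  2  3  2  3  2  1  3  4  4  3  5  6
Maximum dp value is 6.

6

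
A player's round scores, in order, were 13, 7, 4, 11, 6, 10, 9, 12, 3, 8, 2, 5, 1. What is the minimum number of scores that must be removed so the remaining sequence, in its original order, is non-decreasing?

Fewest deletions = n − (longest non-decreasing subsequence).
Patience tails:
13 → extends → [13]
7 → replaces 13 → [7]
4 → replaces 7 → [4]
11 → extends → [4, 11]
6 → replaces 11 → [4, 6]
10 → extends → [4, 6, 10]
9 → replaces 10 → [4, 6, 9]
12 → extends → [4, 6, 9, 12]
3 → replaces 4 → [3, 6, 9, 12]
8 → replaces 9 → [3, 6, 8, 12]
2 → replaces 3 → [2, 6, 8, 12]
5 → replaces 6 → [2, 5, 8, 12]
1 → replaces 2 → [1, 5, 8, 12]
Longest non-decreasing subsequence has length 4, so deletions = 13 − 4 = 9.

9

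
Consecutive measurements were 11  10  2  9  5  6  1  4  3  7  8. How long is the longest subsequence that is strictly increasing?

5

Track the smallest tail for each achievable length (strict):
11 → extends → [11]
10 → replaces 11 → [10]
2 → replaces 10 → [2]
9 → extends → [2, 9]
5 → replaces 9 → [2, 5]
6 → extends → [2, 5, 6]
1 → replaces 2 → [1, 5, 6]
4 → replaces 5 → [1, 4, 6]
3 → replaces 4 → [1, 3, 6]
7 → extends → [1, 3, 6, 7]
8 → extends → [1, 3, 6, 7, 8]
Five tails, so the longest strictly increasing subsequence has length 5 (e.g. 2, 5, 6, 7, 8).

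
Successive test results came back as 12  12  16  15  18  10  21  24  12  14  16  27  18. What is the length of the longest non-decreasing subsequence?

7

Track the smallest tail for each achievable length (allowing ties):
12 → extends → [12]
12 → extends → [12, 12]
16 → extends → [12, 12, 16]
15 → replaces 16 → [12, 12, 15]
18 → extends → [12, 12, 15, 18]
10 → replaces 12 → [10, 12, 15, 18]
21 → extends → [10, 12, 15, 18, 21]
24 → extends → [10, 12, 15, 18, 21, 24]
12 → replaces 15 → [10, 12, 12, 18, 21, 24]
14 → replaces 18 → [10, 12, 12, 14, 21, 24]
16 → replaces 21 → [10, 12, 12, 14, 16, 24]
27 → extends → [10, 12, 12, 14, 16, 24, 27]
18 → replaces 24 → [10, 12, 12, 14, 16, 18, 27]
Seven tails, so the longest non-decreasing subsequence has length 7 (e.g. 12, 12, 16, 18, 21, 24, 27).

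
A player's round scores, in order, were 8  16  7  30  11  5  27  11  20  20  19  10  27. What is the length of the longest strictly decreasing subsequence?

Negate each value so 'decreasing' becomes 'increasing', then run patience tails on the negated sequence:
-8 → extends → [-8]
-16 → replaces -8 → [-16]
-7 → extends → [-16, -7]
-30 → replaces -16 → [-30, -7]
-11 → replaces -7 → [-30, -11]
-5 → extends → [-30, -11, -5]
-27 → replaces -11 → [-30, -27, -5]
-11 → replaces -5 → [-30, -27, -11]
-20 → replaces -11 → [-30, -27, -20]
-20 → already a tail → [-30, -27, -20]
-19 → extends → [-30, -27, -20, -19]
-10 → extends → [-30, -27, -20, -19, -10]
-27 → already a tail → [-30, -27, -20, -19, -10]
Five tails, so the longest strictly decreasing subsequence of the original has length 5.

5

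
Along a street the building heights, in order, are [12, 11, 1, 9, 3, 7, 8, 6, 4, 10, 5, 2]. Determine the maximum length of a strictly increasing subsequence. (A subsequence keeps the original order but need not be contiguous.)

5

Track the smallest tail for each achievable length (strict):
12 → extends → [12]
11 → replaces 12 → [11]
1 → replaces 11 → [1]
9 → extends → [1, 9]
3 → replaces 9 → [1, 3]
7 → extends → [1, 3, 7]
8 → extends → [1, 3, 7, 8]
6 → replaces 7 → [1, 3, 6, 8]
4 → replaces 6 → [1, 3, 4, 8]
10 → extends → [1, 3, 4, 8, 10]
5 → replaces 8 → [1, 3, 4, 5, 10]
2 → replaces 3 → [1, 2, 4, 5, 10]
Five tails, so the longest strictly increasing subsequence has length 5 (e.g. 1, 3, 7, 8, 10).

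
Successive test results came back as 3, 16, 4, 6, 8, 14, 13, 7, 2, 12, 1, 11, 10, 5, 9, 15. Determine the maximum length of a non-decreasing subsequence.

6

Track the smallest tail for each achievable length (allowing ties):
3 → extends → [3]
16 → extends → [3, 16]
4 → replaces 16 → [3, 4]
6 → extends → [3, 4, 6]
8 → extends → [3, 4, 6, 8]
14 → extends → [3, 4, 6, 8, 14]
13 → replaces 14 → [3, 4, 6, 8, 13]
7 → replaces 8 → [3, 4, 6, 7, 13]
2 → replaces 3 → [2, 4, 6, 7, 13]
12 → replaces 13 → [2, 4, 6, 7, 12]
1 → replaces 2 → [1, 4, 6, 7, 12]
11 → replaces 12 → [1, 4, 6, 7, 11]
10 → replaces 11 → [1, 4, 6, 7, 10]
5 → replaces 6 → [1, 4, 5, 7, 10]
9 → replaces 10 → [1, 4, 5, 7, 9]
15 → extends → [1, 4, 5, 7, 9, 15]
Six tails, so the longest non-decreasing subsequence has length 6 (e.g. 3, 4, 6, 8, 14, 15).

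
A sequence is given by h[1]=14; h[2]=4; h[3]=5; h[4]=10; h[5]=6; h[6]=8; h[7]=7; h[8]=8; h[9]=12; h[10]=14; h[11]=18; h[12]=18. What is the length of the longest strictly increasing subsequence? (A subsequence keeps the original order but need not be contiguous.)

8

Track the smallest tail for each achievable length (strict):
14 → extends → [14]
4 → replaces 14 → [4]
5 → extends → [4, 5]
10 → extends → [4, 5, 10]
6 → replaces 10 → [4, 5, 6]
8 → extends → [4, 5, 6, 8]
7 → replaces 8 → [4, 5, 6, 7]
8 → extends → [4, 5, 6, 7, 8]
12 → extends → [4, 5, 6, 7, 8, 12]
14 → extends → [4, 5, 6, 7, 8, 12, 14]
18 → extends → [4, 5, 6, 7, 8, 12, 14, 18]
18 → already a tail → [4, 5, 6, 7, 8, 12, 14, 18]
Eight tails, so the longest strictly increasing subsequence has length 8 (e.g. 4, 5, 6, 7, 8, 12, 14, 18).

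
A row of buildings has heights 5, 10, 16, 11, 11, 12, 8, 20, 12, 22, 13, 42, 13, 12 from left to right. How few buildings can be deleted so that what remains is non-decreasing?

Fewest deletions = n − (longest non-decreasing subsequence).
i:      1  2  3  4  5  6  7  8  9 10 11 12 13 14
a[i]:   5 10 16 11 11 12  8 20 12 22 13 42 13 12
dp:     1  2  3  3  4  5  2  6  6  7  7  8  8  7
max dp = 8, so deletions = 14 − 8 = 6.

6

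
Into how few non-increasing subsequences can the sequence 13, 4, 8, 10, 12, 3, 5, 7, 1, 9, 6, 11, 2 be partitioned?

5

The minimum number of non-increasing subsequences covering a sequence equals the length of its longest strictly increasing subsequence.
LIS length is 5 (e.g. 4, 5, 7, 9, 11), so 5 piles are needed.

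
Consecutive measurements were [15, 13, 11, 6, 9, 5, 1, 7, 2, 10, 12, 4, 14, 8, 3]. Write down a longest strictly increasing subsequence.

Patience tails give the LIS length; then backtrack through the dp parents:
15 → extends → [15]
13 → replaces 15 → [13]
11 → replaces 13 → [11]
6 → replaces 11 → [6]
9 → extends → [6, 9]
5 → replaces 6 → [5, 9]
1 → replaces 5 → [1, 9]
7 → replaces 9 → [1, 7]
2 → replaces 7 → [1, 2]
10 → extends → [1, 2, 10]
12 → extends → [1, 2, 10, 12]
4 → replaces 10 → [1, 2, 4, 12]
14 → extends → [1, 2, 4, 12, 14]
8 → replaces 12 → [1, 2, 4, 8, 14]
3 → replaces 4 → [1, 2, 3, 8, 14]
Length 5; one witness is 6, 9, 10, 12, 14.

6, 9, 10, 12, 14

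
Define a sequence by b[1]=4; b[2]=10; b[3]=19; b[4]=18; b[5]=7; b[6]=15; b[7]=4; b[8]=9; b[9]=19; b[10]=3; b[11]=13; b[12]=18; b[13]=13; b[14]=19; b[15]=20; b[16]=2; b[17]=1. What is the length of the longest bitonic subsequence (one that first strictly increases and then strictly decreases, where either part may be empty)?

9

inc[i] = longest strictly increasing subsequence ending at i; dec[i] = longest strictly decreasing subsequence starting at i:
i:      1  2  3  4  5  6  7  8  9 10 11 12 13 14 15 16 17
b[i]:   4 10 19 18  7 15  4  9 19  3 13 18 13 19 20  2  1
inc:    1  2  3  3  2  3  1  3  4  1  4  5  4  6  7  1  1
dec:    4  6  7  6  5  5  4  4  5  3  3  4  3  3  3  2  1
Best peak at i=3 (value 19): inc=3, dec=7, length 3+7−1 = 9.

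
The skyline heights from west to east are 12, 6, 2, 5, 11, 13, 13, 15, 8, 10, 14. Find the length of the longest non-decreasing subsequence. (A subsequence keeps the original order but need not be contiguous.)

Let dp[i] be the length of the longest such subsequence ending at index i:
i:      1  2  3  4  5  6  7  8  9 10 11
a[i]:  12  6  2  5 11 13 13 15  8 10 14
dp:     1  1  1  2  3  4  5  6  3  4  6
Maximum dp value is 6.

6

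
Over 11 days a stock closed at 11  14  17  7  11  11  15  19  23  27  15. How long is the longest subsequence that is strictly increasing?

6

Let dp[i] be the length of the longest such subsequence ending at index i:
i:      1  2  3  4  5  6  7  8  9 10 11
a[i]:  11 14 17  7 11 11 15 19 23 27 15
dp:     1  2  3  1  2  2  3  4  5  6  3
Maximum dp value is 6.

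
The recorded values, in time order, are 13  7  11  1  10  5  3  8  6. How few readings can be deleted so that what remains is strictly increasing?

6

Fewest deletions = n − (longest strictly increasing subsequence).
Patience tails:
13 → extends → [13]
7 → replaces 13 → [7]
11 → extends → [7, 11]
1 → replaces 7 → [1, 11]
10 → replaces 11 → [1, 10]
5 → replaces 10 → [1, 5]
3 → replaces 5 → [1, 3]
8 → extends → [1, 3, 8]
6 → replaces 8 → [1, 3, 6]
Longest strictly increasing subsequence has length 3, so deletions = 9 − 3 = 6.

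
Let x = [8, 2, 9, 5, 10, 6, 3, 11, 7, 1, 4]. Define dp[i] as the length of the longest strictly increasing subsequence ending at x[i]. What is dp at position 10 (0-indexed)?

3

dp[i] = 1 + max{dp[j] : j<i, x[j]<x[i]} (or 1 if no such j):
i:      0  1  2  3  4  5  6  7  8  9 10
x[i]:   8  2  9  5 10  6  3 11  7  1  4
dp:     1  1  2  2  3  3  2  4  4  1  3
At index 10 the value is 3.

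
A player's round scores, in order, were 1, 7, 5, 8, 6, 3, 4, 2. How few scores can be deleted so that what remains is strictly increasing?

5

Fewest deletions = n − (longest strictly increasing subsequence).
Patience tails:
1 → extends → [1]
7 → extends → [1, 7]
5 → replaces 7 → [1, 5]
8 → extends → [1, 5, 8]
6 → replaces 8 → [1, 5, 6]
3 → replaces 5 → [1, 3, 6]
4 → replaces 6 → [1, 3, 4]
2 → replaces 3 → [1, 2, 4]
Longest strictly increasing subsequence has length 3, so deletions = 8 − 3 = 5.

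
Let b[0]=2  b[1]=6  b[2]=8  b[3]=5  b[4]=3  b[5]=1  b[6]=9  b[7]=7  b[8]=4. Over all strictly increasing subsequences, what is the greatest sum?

25

Let S[i] be the best sum of a strictly increasing subsequence ending at i:
i:      0  1  2  3  4  5  6  7  8
b[i]:   2  6  8  5  3  1  9  7  4
S:      2  8 16  7  5  1 25 15  9
Maximum is 25 (e.g. 2 + 6 + 8 + 9).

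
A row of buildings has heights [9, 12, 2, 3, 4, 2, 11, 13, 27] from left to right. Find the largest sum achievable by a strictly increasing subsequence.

61

Let S[i] be the best sum of a strictly increasing subsequence ending at i:
i:      1  2  3  4  5  6  7  8  9
a[i]:   9 12  2  3  4  2 11 13 27
S:      9 21  2  5  9  2 20 34 61
Maximum is 61 (e.g. 9 + 12 + 13 + 27).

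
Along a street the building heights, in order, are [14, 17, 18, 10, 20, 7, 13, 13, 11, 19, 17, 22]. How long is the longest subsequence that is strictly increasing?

5

Let dp[i] be the length of the longest such subsequence ending at index i:
i:      1  2  3  4  5  6  7  8  9 10 11 12
a[i]:  14 17 18 10 20  7 13 13 11 19 17 22
dp:     1  2  3  1  4  1  2  2  2  4  3  5
Maximum dp value is 5.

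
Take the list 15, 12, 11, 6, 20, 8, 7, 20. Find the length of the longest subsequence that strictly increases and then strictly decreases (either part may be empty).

5

inc[i] = longest strictly increasing subsequence ending at i; dec[i] = longest strictly decreasing subsequence starting at i:
i:      1  2  3  4  5  6  7  8
a[i]:  15 12 11  6 20  8  7 20
inc:    1  1  1  1  2  2  2  3
dec:    5  4  3  1  3  2  1  1
Best peak at i=1 (value 15): inc=1, dec=5, length 1+5−1 = 5.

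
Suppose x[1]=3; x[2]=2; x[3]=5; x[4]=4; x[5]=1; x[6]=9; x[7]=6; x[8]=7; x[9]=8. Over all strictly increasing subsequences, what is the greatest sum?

Let S[i] be the best sum of a strictly increasing subsequence ending at i:
i:      1  2  3  4  5  6  7  8  9
x[i]:   3  2  5  4  1  9  6  7  8
S:      3  2  8  7  1 17 14 21 29
Maximum is 29 (e.g. 3 + 5 + 6 + 7 + 8).

29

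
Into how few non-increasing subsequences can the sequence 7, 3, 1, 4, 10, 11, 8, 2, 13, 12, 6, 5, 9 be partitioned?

Place each on the leftmost legal pile:
7 → new pile 1 (tops now [7])
3 → pile 1 (tops now [3])
1 → pile 1 (tops now [1])
4 → new pile 2 (tops now [1, 4])
10 → new pile 3 (tops now [1, 4, 10])
11 → new pile 4 (tops now [1, 4, 10, 11])
8 → pile 3 (tops now [1, 4, 8, 11])
2 → pile 2 (tops now [1, 2, 8, 11])
13 → new pile 5 (tops now [1, 2, 8, 11, 13])
12 → pile 5 (tops now [1, 2, 8, 11, 12])
6 → pile 3 (tops now [1, 2, 6, 11, 12])
5 → pile 3 (tops now [1, 2, 5, 11, 12])
9 → pile 4 (tops now [1, 2, 5, 9, 12])
Five piles.

5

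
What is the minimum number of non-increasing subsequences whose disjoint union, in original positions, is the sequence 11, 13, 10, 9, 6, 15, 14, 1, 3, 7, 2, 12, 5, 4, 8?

The minimum number of non-increasing subsequences covering a sequence equals the length of its longest strictly increasing subsequence.
LIS length is 4 (e.g. 1, 3, 7, 12), so 4 piles are needed.

4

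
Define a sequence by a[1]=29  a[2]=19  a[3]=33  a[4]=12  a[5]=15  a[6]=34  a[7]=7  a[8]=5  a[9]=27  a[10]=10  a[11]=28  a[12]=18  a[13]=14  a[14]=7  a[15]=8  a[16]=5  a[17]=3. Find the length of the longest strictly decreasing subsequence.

7

Negate each value so 'decreasing' becomes 'increasing', then run patience tails on the negated sequence:
-29 → extends → [-29]
-19 → extends → [-29, -19]
-33 → replaces -29 → [-33, -19]
-12 → extends → [-33, -19, -12]
-15 → replaces -12 → [-33, -19, -15]
-34 → replaces -33 → [-34, -19, -15]
-7 → extends → [-34, -19, -15, -7]
-5 → extends → [-34, -19, -15, -7, -5]
-27 → replaces -19 → [-34, -27, -15, -7, -5]
-10 → replaces -7 → [-34, -27, -15, -10, -5]
-28 → replaces -27 → [-34, -28, -15, -10, -5]
-18 → replaces -15 → [-34, -28, -18, -10, -5]
-14 → replaces -10 → [-34, -28, -18, -14, -5]
-7 → replaces -5 → [-34, -28, -18, -14, -7]
-8 → replaces -7 → [-34, -28, -18, -14, -8]
-5 → extends → [-34, -28, -18, -14, -8, -5]
-3 → extends → [-34, -28, -18, -14, -8, -5, -3]
Seven tails, so the longest strictly decreasing subsequence of the original has length 7.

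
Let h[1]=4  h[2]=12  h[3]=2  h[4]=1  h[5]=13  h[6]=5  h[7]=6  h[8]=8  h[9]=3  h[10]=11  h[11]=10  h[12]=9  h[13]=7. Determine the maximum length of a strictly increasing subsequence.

5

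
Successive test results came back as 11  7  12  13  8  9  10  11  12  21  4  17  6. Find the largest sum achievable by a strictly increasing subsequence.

78

Let S[i] be the best sum of a strictly increasing subsequence ending at i:
i:      1  2  3  4  5  6  7  8  9 10 11 12 13
a[i]:  11  7 12 13  8  9 10 11 12 21  4 17  6
S:     11  7 23 36 15 24 34 45 57 78  4 74 10
Maximum is 78 (e.g. 7 + 8 + 9 + 10 + 11 + 12 + 21).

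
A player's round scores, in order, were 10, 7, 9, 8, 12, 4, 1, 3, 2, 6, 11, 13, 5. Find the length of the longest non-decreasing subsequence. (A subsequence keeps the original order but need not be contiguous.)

5

Let dp[i] be the length of the longest such subsequence ending at index i:
i:      1  2  3  4  5  6  7  8  9 10 11 12 13
a[i]:  10  7  9  8 12  4  1  3  2  6 11 13  5
dp:     1  1  2  2  3  1  1  2  2  3  4  5  3
Maximum dp value is 5.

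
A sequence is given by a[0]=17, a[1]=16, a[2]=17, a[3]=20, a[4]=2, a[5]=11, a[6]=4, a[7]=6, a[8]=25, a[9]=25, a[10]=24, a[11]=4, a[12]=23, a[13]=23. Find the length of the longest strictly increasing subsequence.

4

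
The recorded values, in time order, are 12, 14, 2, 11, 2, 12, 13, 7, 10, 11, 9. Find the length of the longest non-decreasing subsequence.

Let dp[i] be the length of the longest such subsequence ending at index i:
i:      1  2  3  4  5  6  7  8  9 10 11
a[i]:  12 14  2 11  2 12 13  7 10 11  9
dp:     1  2  1  2  2  3  4  3  4  5  4
Maximum dp value is 5.

5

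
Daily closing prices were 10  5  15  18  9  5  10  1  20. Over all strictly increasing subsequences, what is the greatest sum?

63

Let S[i] be the best sum of a strictly increasing subsequence ending at i:
i:      1  2  3  4  5  6  7  8  9
a[i]:  10  5 15 18  9  5 10  1 20
S:     10  5 25 43 14  5 24  1 63
Maximum is 63 (e.g. 10 + 15 + 18 + 20).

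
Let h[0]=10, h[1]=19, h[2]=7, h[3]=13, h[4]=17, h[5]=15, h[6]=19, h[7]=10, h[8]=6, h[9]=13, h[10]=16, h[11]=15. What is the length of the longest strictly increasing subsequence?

Let dp[i] be the length of the longest such subsequence ending at index i:
i:      0  1  2  3  4  5  6  7  8  9 10 11
h[i]:  10 19  7 13 17 15 19 10  6 13 16 15
dp:     1  2  1  2  3  3  4  2  1  3  4  4
Maximum dp value is 4.

4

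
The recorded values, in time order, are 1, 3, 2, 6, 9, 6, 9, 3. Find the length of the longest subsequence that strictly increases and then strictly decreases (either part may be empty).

6

inc[i] = longest strictly increasing subsequence ending at i; dec[i] = longest strictly decreasing subsequence starting at i:
i:     1 2 3 4 5 6 7 8
a[i]:  1 3 2 6 9 6 9 3
inc:   1 2 2 3 4 3 4 3
dec:   1 2 1 2 3 2 2 1
Best peak at i=5 (value 9): inc=4, dec=3, length 4+3−1 = 6.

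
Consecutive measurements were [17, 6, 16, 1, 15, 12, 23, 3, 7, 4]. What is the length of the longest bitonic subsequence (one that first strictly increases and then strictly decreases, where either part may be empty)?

inc[i] = longest strictly increasing subsequence ending at i; dec[i] = longest strictly decreasing subsequence starting at i:
i:      1  2  3  4  5  6  7  8  9 10
a[i]:  17  6 16  1 15 12 23  3  7  4
inc:    1  1  2  1  2  2  3  2  3  3
dec:    6  2  5  1  4  3  3  1  2  1
Best peak at i=1 (value 17): inc=1, dec=6, length 1+6−1 = 6.

6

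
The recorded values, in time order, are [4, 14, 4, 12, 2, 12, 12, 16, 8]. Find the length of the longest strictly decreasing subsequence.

3

Negate each value so 'decreasing' becomes 'increasing', then run patience tails on the negated sequence:
-4 → extends → [-4]
-14 → replaces -4 → [-14]
-4 → extends → [-14, -4]
-12 → replaces -4 → [-14, -12]
-2 → extends → [-14, -12, -2]
-12 → already a tail → [-14, -12, -2]
-12 → already a tail → [-14, -12, -2]
-16 → replaces -14 → [-16, -12, -2]
-8 → replaces -2 → [-16, -12, -8]
Three tails, so the longest strictly decreasing subsequence of the original has length 3.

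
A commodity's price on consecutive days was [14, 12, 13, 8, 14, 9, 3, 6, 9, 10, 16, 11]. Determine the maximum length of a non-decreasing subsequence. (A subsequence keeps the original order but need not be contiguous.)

5

Track the smallest tail for each achievable length (allowing ties):
14 → extends → [14]
12 → replaces 14 → [12]
13 → extends → [12, 13]
8 → replaces 12 → [8, 13]
14 → extends → [8, 13, 14]
9 → replaces 13 → [8, 9, 14]
3 → replaces 8 → [3, 9, 14]
6 → replaces 9 → [3, 6, 14]
9 → replaces 14 → [3, 6, 9]
10 → extends → [3, 6, 9, 10]
16 → extends → [3, 6, 9, 10, 16]
11 → replaces 16 → [3, 6, 9, 10, 11]
Five tails, so the longest non-decreasing subsequence has length 5 (e.g. 8, 9, 9, 10, 16).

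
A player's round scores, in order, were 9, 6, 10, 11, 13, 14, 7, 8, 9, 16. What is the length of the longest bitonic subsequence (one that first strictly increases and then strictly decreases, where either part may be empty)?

6

inc[i] = longest strictly increasing subsequence ending at i; dec[i] = longest strictly decreasing subsequence starting at i:
i:      1  2  3  4  5  6  7  8  9 10
a[i]:   9  6 10 11 13 14  7  8  9 16
inc:    1  1  2  3  4  5  2  3  4  6
dec:    2  1  2  2  2  2  1  1  1  1
Best peak at i=6 (value 14): inc=5, dec=2, length 5+2−1 = 6.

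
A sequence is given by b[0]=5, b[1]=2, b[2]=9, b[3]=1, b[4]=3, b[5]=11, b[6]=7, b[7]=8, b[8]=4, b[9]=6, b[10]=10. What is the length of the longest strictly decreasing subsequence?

3

Negate each value so 'decreasing' becomes 'increasing', then run patience tails on the negated sequence:
-5 → extends → [-5]
-2 → extends → [-5, -2]
-9 → replaces -5 → [-9, -2]
-1 → extends → [-9, -2, -1]
-3 → replaces -2 → [-9, -3, -1]
-11 → replaces -9 → [-11, -3, -1]
-7 → replaces -3 → [-11, -7, -1]
-8 → replaces -7 → [-11, -8, -1]
-4 → replaces -1 → [-11, -8, -4]
-6 → replaces -4 → [-11, -8, -6]
-10 → replaces -8 → [-11, -10, -6]
Three tails, so the longest strictly decreasing subsequence of the original has length 3.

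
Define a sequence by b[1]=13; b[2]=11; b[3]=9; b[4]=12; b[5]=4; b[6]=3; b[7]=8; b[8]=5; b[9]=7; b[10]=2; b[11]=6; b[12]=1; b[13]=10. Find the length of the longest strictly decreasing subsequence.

7

Let dp[i] be the longest strictly decreasing subsequence ending at i:
i:      1  2  3  4  5  6  7  8  9 10 11 12 13
b[i]:  13 11  9 12  4  3  8  5  7  2  6  1 10
dp:     1  2  3  2  4  5  4  5  5  6  6  7  3
Maximum is 7.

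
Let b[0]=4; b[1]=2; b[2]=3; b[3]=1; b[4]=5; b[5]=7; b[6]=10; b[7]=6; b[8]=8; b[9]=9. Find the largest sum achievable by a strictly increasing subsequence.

Let S[i] be the best sum of a strictly increasing subsequence ending at i:
i:      0  1  2  3  4  5  6  7  8  9
b[i]:   4  2  3  1  5  7 10  6  8  9
S:      4  2  5  1 10 17 27 16 25 34
Maximum is 34 (e.g. 2 + 3 + 5 + 7 + 8 + 9).

34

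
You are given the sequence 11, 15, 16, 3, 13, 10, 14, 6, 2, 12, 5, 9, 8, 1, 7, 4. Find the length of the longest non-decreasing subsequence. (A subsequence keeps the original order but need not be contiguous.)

Track the smallest tail for each achievable length (allowing ties):
11 → extends → [11]
15 → extends → [11, 15]
16 → extends → [11, 15, 16]
3 → replaces 11 → [3, 15, 16]
13 → replaces 15 → [3, 13, 16]
10 → replaces 13 → [3, 10, 16]
14 → replaces 16 → [3, 10, 14]
6 → replaces 10 → [3, 6, 14]
2 → replaces 3 → [2, 6, 14]
12 → replaces 14 → [2, 6, 12]
5 → replaces 6 → [2, 5, 12]
9 → replaces 12 → [2, 5, 9]
8 → replaces 9 → [2, 5, 8]
1 → replaces 2 → [1, 5, 8]
7 → replaces 8 → [1, 5, 7]
4 → replaces 5 → [1, 4, 7]
Three tails, so the longest non-decreasing subsequence has length 3 (e.g. 11, 15, 16).

3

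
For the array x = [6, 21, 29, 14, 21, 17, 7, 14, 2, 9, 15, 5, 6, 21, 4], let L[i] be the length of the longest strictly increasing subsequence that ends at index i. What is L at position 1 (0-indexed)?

dp[i] = 1 + max{dp[j] : j<i, x[j]<x[i]} (or 1 if no such j):
i:      0  1  2  3  4  5  6  7  8  9 10 11 12 13 14
x[i]:   6 21 29 14 21 17  7 14  2  9 15  5  6 21  4
dp:     1  2  3  2  3  3  2  3  1  3  4  2  3  5  2
At index 1 the value is 2.

2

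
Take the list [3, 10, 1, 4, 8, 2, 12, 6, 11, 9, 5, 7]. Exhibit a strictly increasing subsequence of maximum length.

Patience tails give the LIS length; then backtrack through the dp parents:
3 → extends → [3]
10 → extends → [3, 10]
1 → replaces 3 → [1, 10]
4 → replaces 10 → [1, 4]
8 → extends → [1, 4, 8]
2 → replaces 4 → [1, 2, 8]
12 → extends → [1, 2, 8, 12]
6 → replaces 8 → [1, 2, 6, 12]
11 → replaces 12 → [1, 2, 6, 11]
9 → replaces 11 → [1, 2, 6, 9]
5 → replaces 6 → [1, 2, 5, 9]
7 → replaces 9 → [1, 2, 5, 7]
Length 4; one witness is 3, 4, 8, 12.

3, 4, 8, 12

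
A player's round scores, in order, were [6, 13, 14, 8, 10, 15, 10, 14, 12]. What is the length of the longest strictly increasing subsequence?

4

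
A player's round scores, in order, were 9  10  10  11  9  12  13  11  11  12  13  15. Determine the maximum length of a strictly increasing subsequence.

6

Let dp[i] be the length of the longest such subsequence ending at index i:
i:      1  2  3  4  5  6  7  8  9 10 11 12
a[i]:   9 10 10 11  9 12 13 11 11 12 13 15
dp:     1  2  2  3  1  4  5  3  3  4  5  6
Maximum dp value is 6.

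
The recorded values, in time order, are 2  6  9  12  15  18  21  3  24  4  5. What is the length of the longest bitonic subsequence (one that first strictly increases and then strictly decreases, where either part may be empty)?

9

inc[i] = longest strictly increasing subsequence ending at i; dec[i] = longest strictly decreasing subsequence starting at i:
i:      1  2  3  4  5  6  7  8  9 10 11
a[i]:   2  6  9 12 15 18 21  3 24  4  5
inc:    1  2  3  4  5  6  7  2  8  3  4
dec:    1  2  2  2  2  2  2  1  2  1  1
Best peak at i=9 (value 24): inc=8, dec=2, length 8+2−1 = 9.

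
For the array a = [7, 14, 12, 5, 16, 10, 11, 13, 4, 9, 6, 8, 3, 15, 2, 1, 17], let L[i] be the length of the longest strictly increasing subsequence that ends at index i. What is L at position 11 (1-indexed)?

dp[i] = 1 + max{dp[j] : j<i, a[j]<a[i]} (or 1 if no such j):
i:      1  2  3  4  5  6  7  8  9 10 11 12 13 14 15 16 17
a[i]:   7 14 12  5 16 10 11 13  4  9  6  8  3 15  2  1 17
dp:     1  2  2  1  3  2  3  4  1  2  2  3  1  5  1  1  6
At index 11 the value is 2.

2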